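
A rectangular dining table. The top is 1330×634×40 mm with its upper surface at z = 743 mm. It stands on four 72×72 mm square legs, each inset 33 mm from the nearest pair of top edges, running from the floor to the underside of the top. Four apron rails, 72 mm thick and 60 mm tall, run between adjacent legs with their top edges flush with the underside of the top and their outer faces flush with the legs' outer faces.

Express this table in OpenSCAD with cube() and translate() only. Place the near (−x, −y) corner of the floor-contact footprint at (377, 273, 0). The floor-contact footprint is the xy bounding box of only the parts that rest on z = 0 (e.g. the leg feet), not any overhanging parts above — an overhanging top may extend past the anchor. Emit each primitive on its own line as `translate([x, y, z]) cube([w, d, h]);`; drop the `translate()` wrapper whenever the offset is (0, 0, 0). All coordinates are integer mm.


translate([344, 240, 703]) cube([1330, 634, 40]);
translate([377, 273, 0]) cube([72, 72, 703]);
translate([1569, 273, 0]) cube([72, 72, 703]);
translate([377, 769, 0]) cube([72, 72, 703]);
translate([1569, 769, 0]) cube([72, 72, 703]);
translate([449, 273, 643]) cube([1120, 72, 60]);
translate([449, 769, 643]) cube([1120, 72, 60]);
translate([377, 345, 643]) cube([72, 424, 60]);
translate([1569, 345, 643]) cube([72, 424, 60]);


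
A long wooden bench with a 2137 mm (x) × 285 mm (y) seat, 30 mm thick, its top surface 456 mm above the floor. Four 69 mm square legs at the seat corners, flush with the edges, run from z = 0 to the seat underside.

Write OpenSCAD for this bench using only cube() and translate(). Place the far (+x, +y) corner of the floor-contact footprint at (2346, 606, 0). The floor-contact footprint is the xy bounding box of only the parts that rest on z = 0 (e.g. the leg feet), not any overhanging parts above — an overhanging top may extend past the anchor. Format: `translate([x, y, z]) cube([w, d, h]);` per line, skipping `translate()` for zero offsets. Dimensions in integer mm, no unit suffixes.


translate([209, 321, 426]) cube([2137, 285, 30]);
translate([209, 321, 0]) cube([69, 69, 426]);
translate([209, 537, 0]) cube([69, 69, 426]);
translate([2277, 321, 0]) cube([69, 69, 426]);
translate([2277, 537, 0]) cube([69, 69, 426]);


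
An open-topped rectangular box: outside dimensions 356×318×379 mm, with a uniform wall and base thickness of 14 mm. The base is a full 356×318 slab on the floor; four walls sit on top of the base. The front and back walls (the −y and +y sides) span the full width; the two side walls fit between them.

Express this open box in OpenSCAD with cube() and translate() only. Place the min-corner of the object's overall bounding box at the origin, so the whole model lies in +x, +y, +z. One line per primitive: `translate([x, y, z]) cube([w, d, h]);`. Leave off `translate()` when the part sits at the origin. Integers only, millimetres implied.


cube([356, 318, 14]);
translate([0, 0, 14]) cube([356, 14, 365]);
translate([0, 304, 14]) cube([356, 14, 365]);
translate([0, 14, 14]) cube([14, 290, 365]);
translate([342, 14, 14]) cube([14, 290, 365]);


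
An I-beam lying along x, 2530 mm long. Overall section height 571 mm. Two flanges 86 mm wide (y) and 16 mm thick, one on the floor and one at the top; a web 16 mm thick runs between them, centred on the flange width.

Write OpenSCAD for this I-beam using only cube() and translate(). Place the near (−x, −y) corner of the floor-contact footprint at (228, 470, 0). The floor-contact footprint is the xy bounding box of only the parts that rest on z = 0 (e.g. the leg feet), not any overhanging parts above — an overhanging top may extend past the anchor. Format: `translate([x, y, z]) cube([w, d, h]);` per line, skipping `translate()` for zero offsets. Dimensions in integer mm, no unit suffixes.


translate([228, 470, 0]) cube([2530, 86, 16]);
translate([228, 505, 16]) cube([2530, 16, 539]);
translate([228, 470, 555]) cube([2530, 86, 16]);


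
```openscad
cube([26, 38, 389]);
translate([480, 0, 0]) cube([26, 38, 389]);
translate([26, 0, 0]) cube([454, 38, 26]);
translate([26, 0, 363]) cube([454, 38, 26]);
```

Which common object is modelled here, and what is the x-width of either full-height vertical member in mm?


A picture frame. The border width is 26 mm.

Four thin pieces enclosing a rectangular opening — a picture frame. The two full-height stiles are 389 mm tall; the top rail sits at z = 363 and is 26 mm tall, so the border above the opening is 389 − 363 = 26 mm, matching the stile x-width.


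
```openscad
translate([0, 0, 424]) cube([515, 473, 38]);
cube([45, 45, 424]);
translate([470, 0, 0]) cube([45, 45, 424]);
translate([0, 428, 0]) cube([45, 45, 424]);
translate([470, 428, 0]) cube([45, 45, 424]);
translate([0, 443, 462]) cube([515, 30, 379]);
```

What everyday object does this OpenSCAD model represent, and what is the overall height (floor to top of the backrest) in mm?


A chair. The overall height is 841 mm.

A slab on four corner posts with a tall panel at the back — a chair. The seat slab sits at z = 424 with thickness 38, and the 379 mm backrest starts at the seat top, so the overall height is 424 + 38 + 379 = 841 mm.


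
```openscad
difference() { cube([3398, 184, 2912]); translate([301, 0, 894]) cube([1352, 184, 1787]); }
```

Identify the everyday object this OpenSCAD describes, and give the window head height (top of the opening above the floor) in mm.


A wall with a window opening. The window head height is 2681 mm.

A wall with a rectangular opening subtracted — a window. Sill at z = 894, opening 1787 mm tall, so the head is at 894 + 1787 = 2681 mm.


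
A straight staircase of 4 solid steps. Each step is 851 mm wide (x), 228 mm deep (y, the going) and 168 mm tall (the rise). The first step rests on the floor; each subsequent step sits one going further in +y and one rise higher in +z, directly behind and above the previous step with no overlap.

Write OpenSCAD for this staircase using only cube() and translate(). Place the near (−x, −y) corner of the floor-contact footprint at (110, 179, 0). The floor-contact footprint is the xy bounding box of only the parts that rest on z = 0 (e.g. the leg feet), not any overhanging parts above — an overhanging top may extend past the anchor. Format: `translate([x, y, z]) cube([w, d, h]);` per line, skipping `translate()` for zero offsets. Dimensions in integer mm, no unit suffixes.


translate([110, 179, 0]) cube([851, 228, 168]);
translate([110, 407, 168]) cube([851, 228, 168]);
translate([110, 635, 336]) cube([851, 228, 168]);
translate([110, 863, 504]) cube([851, 228, 168]);


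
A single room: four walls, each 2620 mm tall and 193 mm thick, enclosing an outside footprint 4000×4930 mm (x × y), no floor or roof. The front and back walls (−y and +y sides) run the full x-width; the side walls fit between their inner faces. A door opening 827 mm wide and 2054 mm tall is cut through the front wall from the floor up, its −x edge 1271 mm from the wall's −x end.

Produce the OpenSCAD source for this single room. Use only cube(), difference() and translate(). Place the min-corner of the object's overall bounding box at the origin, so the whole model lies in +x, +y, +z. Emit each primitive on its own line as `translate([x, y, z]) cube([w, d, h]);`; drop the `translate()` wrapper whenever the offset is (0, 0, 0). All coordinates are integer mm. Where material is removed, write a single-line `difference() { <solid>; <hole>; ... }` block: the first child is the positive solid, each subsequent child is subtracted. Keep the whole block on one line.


difference() { cube([4000, 193, 2620]); translate([1271, 0, 0]) cube([827, 193, 2054]); }
translate([0, 4737, 0]) cube([4000, 193, 2620]);
translate([0, 193, 0]) cube([193, 4544, 2620]);
translate([3807, 193, 0]) cube([193, 4544, 2620]);


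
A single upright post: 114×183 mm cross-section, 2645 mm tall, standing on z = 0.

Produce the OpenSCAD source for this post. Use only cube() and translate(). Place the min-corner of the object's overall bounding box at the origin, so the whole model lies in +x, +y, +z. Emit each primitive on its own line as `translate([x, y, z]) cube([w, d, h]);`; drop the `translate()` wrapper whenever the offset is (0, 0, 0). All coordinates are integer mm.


cube([114, 183, 2645]);


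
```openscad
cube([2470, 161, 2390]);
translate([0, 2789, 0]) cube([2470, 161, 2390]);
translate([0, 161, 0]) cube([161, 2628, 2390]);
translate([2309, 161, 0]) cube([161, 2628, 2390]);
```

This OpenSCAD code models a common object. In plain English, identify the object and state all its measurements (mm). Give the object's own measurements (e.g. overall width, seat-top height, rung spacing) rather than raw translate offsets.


The wall frame of a small rectangular building: four walls, each 2390 mm tall and 161 mm thick, enclosing a footprint 2470 mm (x) by 2950 mm (y) outside-to-outside, with no floor or roof. The front and back walls (the −y and +y sides) span the full width; the two side walls fit between them.


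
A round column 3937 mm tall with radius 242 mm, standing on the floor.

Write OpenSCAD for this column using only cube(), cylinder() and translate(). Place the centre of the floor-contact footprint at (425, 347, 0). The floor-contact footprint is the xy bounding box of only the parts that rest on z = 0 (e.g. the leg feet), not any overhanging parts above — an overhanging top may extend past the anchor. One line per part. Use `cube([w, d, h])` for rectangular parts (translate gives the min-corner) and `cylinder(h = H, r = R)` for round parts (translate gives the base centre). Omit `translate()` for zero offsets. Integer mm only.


translate([425, 347, 0]) cylinder(h = 3937, r = 242);


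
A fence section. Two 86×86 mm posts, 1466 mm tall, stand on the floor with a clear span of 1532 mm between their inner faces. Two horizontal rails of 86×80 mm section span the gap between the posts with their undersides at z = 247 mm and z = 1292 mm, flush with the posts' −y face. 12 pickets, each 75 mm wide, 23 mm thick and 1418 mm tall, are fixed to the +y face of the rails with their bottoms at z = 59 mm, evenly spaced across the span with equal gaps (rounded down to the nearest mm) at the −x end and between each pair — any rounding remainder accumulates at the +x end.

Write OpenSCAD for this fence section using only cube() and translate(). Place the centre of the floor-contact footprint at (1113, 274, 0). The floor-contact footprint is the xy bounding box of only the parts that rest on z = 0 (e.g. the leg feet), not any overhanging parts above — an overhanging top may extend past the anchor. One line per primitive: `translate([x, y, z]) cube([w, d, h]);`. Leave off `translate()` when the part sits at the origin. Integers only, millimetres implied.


translate([261, 231, 0]) cube([86, 86, 1466]);
translate([1879, 231, 0]) cube([86, 86, 1466]);
translate([347, 231, 247]) cube([1532, 86, 80]);
translate([347, 231, 1292]) cube([1532, 86, 80]);
translate([395, 317, 59]) cube([75, 23, 1418]);
translate([518, 317, 59]) cube([75, 23, 1418]);
translate([641, 317, 59]) cube([75, 23, 1418]);
translate([764, 317, 59]) cube([75, 23, 1418]);
translate([887, 317, 59]) cube([75, 23, 1418]);
translate([1010, 317, 59]) cube([75, 23, 1418]);
translate([1133, 317, 59]) cube([75, 23, 1418]);
translate([1256, 317, 59]) cube([75, 23, 1418]);
translate([1379, 317, 59]) cube([75, 23, 1418]);
translate([1502, 317, 59]) cube([75, 23, 1418]);
translate([1625, 317, 59]) cube([75, 23, 1418]);
translate([1748, 317, 59]) cube([75, 23, 1418]);


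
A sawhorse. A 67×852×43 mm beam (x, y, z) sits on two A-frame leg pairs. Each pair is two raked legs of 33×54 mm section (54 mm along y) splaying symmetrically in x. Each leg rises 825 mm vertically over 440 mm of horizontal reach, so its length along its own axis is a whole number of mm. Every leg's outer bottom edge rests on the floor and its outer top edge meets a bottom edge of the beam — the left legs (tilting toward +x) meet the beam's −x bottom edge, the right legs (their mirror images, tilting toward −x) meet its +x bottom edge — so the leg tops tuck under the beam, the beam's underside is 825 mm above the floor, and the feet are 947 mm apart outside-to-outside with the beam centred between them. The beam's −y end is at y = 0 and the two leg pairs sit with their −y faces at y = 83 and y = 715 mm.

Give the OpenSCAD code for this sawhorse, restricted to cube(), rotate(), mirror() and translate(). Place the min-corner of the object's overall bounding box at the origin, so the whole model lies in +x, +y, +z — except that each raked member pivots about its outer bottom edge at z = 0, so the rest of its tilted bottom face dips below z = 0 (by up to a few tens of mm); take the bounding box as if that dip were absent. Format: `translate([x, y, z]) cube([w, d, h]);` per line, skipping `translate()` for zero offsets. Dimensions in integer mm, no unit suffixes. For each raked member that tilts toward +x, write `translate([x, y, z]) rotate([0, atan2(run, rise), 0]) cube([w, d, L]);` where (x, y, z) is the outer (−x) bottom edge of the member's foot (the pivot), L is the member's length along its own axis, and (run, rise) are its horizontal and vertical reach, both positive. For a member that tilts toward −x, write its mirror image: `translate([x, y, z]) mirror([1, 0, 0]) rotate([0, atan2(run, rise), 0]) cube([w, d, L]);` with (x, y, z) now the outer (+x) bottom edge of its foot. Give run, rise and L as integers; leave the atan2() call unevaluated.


translate([440, 0, 825]) cube([67, 852, 43]);
translate([0, 83, 0]) rotate([0, atan2(440, 825), 0]) cube([33, 54, 935]);
translate([947, 83, 0]) mirror([1, 0, 0]) rotate([0, atan2(440, 825), 0]) cube([33, 54, 935]);
translate([0, 715, 0]) rotate([0, atan2(440, 825), 0]) cube([33, 54, 935]);
translate([947, 715, 0]) mirror([1, 0, 0]) rotate([0, atan2(440, 825), 0]) cube([33, 54, 935]);


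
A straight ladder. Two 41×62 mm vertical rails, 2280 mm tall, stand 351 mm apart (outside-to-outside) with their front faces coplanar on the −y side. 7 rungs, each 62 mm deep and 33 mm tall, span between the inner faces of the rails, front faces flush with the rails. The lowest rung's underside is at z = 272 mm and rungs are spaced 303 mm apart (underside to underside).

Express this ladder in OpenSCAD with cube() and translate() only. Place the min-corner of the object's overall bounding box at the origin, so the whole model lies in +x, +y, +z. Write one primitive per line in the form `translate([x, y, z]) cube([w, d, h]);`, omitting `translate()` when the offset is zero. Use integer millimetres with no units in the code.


cube([41, 62, 2280]);
translate([310, 0, 0]) cube([41, 62, 2280]);
translate([41, 0, 272]) cube([269, 62, 33]);
translate([41, 0, 575]) cube([269, 62, 33]);
translate([41, 0, 878]) cube([269, 62, 33]);
translate([41, 0, 1181]) cube([269, 62, 33]);
translate([41, 0, 1484]) cube([269, 62, 33]);
translate([41, 0, 1787]) cube([269, 62, 33]);
translate([41, 0, 2090]) cube([269, 62, 33]);


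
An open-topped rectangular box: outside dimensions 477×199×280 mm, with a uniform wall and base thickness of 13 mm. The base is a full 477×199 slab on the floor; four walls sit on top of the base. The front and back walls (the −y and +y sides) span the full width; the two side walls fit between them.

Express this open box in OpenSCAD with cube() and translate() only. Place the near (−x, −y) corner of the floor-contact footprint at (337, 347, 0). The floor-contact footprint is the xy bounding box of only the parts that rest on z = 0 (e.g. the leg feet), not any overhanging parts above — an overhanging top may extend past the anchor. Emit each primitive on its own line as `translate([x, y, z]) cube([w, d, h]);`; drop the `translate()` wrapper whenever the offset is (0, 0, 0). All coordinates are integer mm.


translate([337, 347, 0]) cube([477, 199, 13]);
translate([337, 347, 13]) cube([477, 13, 267]);
translate([337, 533, 13]) cube([477, 13, 267]);
translate([337, 360, 13]) cube([13, 173, 267]);
translate([801, 360, 13]) cube([13, 173, 267]);


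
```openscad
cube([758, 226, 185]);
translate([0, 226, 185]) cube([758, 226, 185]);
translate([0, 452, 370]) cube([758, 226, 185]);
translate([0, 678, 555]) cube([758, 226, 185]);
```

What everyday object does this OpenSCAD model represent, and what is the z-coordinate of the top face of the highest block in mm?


A staircase. The total rise is 740 mm.

4 identical blocks, each offset up and back from the previous — a staircase. Each step is 185 mm tall and there are 4 of them, so the total rise is 4 × 185 = 740 mm.


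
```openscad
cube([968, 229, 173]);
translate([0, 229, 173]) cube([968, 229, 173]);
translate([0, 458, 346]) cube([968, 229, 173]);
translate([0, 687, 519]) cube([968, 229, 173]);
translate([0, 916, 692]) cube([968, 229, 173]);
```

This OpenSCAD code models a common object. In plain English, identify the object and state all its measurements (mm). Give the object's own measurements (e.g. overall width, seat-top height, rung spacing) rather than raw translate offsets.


A straight staircase of 5 solid steps. Each step is 968 mm wide (x), 229 mm deep (y, the going) and 173 mm tall (the rise). The first step rests on the floor; each subsequent step sits one going further in +y and one rise higher in +z, directly behind and above the previous step with no overlap.


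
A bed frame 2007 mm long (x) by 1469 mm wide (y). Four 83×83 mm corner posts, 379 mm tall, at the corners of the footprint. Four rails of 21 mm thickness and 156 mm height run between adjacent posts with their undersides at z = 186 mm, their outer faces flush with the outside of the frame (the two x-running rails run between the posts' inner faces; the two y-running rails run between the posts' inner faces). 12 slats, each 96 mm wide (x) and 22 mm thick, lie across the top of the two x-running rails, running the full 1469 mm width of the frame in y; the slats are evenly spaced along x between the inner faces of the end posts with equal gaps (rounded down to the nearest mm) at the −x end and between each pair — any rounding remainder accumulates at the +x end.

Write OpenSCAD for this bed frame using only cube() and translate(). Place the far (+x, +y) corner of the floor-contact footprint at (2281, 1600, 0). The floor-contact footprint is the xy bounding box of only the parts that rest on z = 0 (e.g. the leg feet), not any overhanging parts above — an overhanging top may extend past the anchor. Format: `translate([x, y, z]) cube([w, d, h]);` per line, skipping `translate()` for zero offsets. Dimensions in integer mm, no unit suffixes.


translate([274, 131, 0]) cube([83, 83, 379]);
translate([274, 1517, 0]) cube([83, 83, 379]);
translate([2198, 131, 0]) cube([83, 83, 379]);
translate([2198, 1517, 0]) cube([83, 83, 379]);
translate([357, 131, 186]) cube([1841, 21, 156]);
translate([357, 1579, 186]) cube([1841, 21, 156]);
translate([274, 214, 186]) cube([21, 1303, 156]);
translate([2260, 214, 186]) cube([21, 1303, 156]);
translate([410, 131, 342]) cube([96, 1469, 22]);
translate([559, 131, 342]) cube([96, 1469, 22]);
translate([708, 131, 342]) cube([96, 1469, 22]);
translate([857, 131, 342]) cube([96, 1469, 22]);
translate([1006, 131, 342]) cube([96, 1469, 22]);
translate([1155, 131, 342]) cube([96, 1469, 22]);
translate([1304, 131, 342]) cube([96, 1469, 22]);
translate([1453, 131, 342]) cube([96, 1469, 22]);
translate([1602, 131, 342]) cube([96, 1469, 22]);
translate([1751, 131, 342]) cube([96, 1469, 22]);
translate([1900, 131, 342]) cube([96, 1469, 22]);
translate([2049, 131, 342]) cube([96, 1469, 22]);


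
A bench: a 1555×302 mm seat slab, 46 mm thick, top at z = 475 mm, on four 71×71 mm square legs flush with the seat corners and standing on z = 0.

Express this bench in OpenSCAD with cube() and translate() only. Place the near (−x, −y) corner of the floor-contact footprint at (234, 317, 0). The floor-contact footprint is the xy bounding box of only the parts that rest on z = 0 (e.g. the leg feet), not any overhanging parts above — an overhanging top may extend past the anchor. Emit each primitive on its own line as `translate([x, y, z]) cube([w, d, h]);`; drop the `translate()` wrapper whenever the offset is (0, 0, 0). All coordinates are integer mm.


// leg_h = 475 − 46 = 429
translate([234, 317, 429]) cube([1555, 302, 46]);
translate([234, 317, 0]) cube([71, 71, 429]);
translate([234, 548, 0]) cube([71, 71, 429]);
translate([1718, 317, 0]) cube([71, 71, 429]);
translate([1718, 548, 0]) cube([71, 71, 429]);


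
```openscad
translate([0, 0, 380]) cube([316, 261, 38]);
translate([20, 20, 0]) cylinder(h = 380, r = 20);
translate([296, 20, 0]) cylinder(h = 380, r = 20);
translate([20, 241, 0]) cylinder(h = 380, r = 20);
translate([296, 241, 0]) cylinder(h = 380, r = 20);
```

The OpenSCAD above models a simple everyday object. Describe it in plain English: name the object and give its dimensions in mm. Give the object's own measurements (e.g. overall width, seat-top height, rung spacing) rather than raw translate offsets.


A four-legged stool. The seat is a 316×261×38 mm slab whose top surface is at z = 418 mm; four round legs, each 40 mm in diameter, run from the floor (z = 0) to the underside of the seat, each leg's axis is inset half a diameter from the nearest pair of seat edges (so the leg's bounding box is flush with the corner).


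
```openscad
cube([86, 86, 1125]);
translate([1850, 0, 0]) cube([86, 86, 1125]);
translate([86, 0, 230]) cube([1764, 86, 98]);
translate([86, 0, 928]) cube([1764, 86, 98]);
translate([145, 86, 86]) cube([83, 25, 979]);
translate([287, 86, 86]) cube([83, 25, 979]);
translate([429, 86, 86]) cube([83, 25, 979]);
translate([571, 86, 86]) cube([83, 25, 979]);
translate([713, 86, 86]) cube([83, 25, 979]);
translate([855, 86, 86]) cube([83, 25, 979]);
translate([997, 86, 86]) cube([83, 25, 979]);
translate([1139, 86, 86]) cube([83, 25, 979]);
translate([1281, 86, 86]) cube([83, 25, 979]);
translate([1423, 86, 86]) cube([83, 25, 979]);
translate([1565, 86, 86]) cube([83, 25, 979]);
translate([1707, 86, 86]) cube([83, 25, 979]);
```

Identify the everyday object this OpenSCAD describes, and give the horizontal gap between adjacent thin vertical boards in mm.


A fence section. The picket gap is 59 mm.

Two posts, two rails, 12 pickets — a fence section. Span 1764 mm holds 12 pickets of 83 mm with 13 equal gaps: ⌊(1764 − 12·83) / 13⌋ = 59 mm.


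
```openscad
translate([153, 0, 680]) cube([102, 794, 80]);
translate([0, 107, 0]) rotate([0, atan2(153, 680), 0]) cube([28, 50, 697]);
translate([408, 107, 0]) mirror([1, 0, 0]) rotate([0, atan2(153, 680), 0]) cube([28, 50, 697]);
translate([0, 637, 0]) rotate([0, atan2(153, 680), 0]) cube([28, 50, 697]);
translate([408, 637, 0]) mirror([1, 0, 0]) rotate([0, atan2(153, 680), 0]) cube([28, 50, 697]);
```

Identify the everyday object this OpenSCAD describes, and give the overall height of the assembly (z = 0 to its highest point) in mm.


A sawhorse. The overall height is 760 mm.

A beam across two mirrored pairs of raked legs — a sawhorse. The beam's underside is at z = 680 (matching the legs' vertical rise in atan2(153, 680)) and the beam is 80 mm tall, so its top is at 680 + 80 = 760 mm. The raked legs top out at the beam's underside, so that is the highest point.


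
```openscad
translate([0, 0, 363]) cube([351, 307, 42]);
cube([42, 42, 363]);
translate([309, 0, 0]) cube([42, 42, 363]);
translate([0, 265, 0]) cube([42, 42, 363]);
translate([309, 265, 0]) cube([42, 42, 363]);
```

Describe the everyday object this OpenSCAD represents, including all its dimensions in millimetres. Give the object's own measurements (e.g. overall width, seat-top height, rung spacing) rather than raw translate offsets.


A four-legged stool. The seat is a 351×307×42 mm slab whose top surface is at z = 405 mm; four square legs, each 42×42 mm in cross-section, run from the floor (z = 0) to the underside of the seat, each flush with a corner of the seat.


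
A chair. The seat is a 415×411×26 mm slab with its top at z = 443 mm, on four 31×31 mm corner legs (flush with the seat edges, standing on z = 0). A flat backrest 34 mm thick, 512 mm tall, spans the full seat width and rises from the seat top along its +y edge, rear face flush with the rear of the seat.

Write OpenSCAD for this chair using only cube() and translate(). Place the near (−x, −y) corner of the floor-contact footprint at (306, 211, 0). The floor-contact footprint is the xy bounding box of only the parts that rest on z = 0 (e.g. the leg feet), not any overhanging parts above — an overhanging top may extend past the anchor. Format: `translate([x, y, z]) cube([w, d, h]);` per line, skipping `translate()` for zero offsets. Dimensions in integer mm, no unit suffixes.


translate([306, 211, 417]) cube([415, 411, 26]);
translate([306, 211, 0]) cube([31, 31, 417]);
translate([690, 211, 0]) cube([31, 31, 417]);
translate([306, 591, 0]) cube([31, 31, 417]);
translate([690, 591, 0]) cube([31, 31, 417]);
translate([306, 588, 443]) cube([415, 34, 512]);


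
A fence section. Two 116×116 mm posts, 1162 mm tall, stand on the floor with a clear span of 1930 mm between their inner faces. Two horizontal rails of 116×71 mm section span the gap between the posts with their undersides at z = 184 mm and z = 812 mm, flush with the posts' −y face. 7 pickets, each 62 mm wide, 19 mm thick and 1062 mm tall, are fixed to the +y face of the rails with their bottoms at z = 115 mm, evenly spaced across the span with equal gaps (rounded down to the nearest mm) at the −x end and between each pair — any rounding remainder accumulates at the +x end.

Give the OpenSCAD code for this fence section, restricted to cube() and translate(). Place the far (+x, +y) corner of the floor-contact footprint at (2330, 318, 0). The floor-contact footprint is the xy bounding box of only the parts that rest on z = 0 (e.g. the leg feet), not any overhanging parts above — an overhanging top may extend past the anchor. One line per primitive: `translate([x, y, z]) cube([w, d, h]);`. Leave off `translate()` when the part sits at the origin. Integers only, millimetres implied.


translate([168, 202, 0]) cube([116, 116, 1162]);
translate([2214, 202, 0]) cube([116, 116, 1162]);
translate([284, 202, 184]) cube([1930, 116, 71]);
translate([284, 202, 812]) cube([1930, 116, 71]);
translate([471, 318, 115]) cube([62, 19, 1062]);
translate([720, 318, 115]) cube([62, 19, 1062]);
translate([969, 318, 115]) cube([62, 19, 1062]);
translate([1218, 318, 115]) cube([62, 19, 1062]);
translate([1467, 318, 115]) cube([62, 19, 1062]);
translate([1716, 318, 115]) cube([62, 19, 1062]);
translate([1965, 318, 115]) cube([62, 19, 1062]);


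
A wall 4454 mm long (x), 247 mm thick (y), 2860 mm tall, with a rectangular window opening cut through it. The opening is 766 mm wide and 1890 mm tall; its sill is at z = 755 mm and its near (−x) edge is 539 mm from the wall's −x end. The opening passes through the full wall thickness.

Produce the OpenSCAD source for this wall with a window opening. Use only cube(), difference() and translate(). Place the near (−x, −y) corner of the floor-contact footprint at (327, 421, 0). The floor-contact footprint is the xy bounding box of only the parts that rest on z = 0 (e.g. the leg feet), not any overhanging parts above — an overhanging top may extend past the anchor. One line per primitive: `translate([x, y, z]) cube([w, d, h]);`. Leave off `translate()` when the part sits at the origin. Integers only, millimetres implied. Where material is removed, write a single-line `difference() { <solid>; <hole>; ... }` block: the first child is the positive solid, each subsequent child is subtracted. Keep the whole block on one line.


difference() { translate([327, 421, 0]) cube([4454, 247, 2860]); translate([866, 421, 755]) cube([766, 247, 1890]); }


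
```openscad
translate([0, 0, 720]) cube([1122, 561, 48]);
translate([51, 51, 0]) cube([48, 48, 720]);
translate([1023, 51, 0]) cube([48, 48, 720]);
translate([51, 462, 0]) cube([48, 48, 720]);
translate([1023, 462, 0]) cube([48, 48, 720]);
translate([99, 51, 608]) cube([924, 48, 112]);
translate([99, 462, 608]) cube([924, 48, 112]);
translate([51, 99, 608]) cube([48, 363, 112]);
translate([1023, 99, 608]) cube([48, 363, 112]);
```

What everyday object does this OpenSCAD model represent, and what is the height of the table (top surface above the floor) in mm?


A table. The table height is 768 mm.

A 1122×561×48 slab sits at z = 720 on four 48 mm square posts — a table. The top surface is at 720 + 48 = 768 mm.


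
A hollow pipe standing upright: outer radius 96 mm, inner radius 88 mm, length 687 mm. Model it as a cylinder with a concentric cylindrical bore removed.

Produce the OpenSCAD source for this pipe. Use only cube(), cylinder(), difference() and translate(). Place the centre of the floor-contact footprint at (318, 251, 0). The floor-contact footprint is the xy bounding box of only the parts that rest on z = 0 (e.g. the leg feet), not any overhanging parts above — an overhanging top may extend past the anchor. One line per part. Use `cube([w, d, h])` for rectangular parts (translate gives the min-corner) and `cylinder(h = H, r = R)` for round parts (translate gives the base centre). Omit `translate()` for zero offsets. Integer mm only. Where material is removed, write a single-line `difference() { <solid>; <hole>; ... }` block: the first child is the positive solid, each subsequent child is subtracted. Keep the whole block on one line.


difference() { translate([318, 251, 0]) cylinder(h = 687, r = 96); translate([318, 251, 0]) cylinder(h = 687, r = 88); }


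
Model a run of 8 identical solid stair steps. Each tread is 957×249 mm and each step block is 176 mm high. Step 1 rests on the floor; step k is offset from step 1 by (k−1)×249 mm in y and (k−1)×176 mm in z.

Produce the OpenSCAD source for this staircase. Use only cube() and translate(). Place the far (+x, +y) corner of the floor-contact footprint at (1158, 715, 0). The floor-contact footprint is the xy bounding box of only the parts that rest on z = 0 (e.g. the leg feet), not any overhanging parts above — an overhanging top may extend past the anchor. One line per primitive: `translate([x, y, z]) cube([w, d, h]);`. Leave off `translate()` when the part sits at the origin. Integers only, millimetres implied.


translate([201, 466, 0]) cube([957, 249, 176]);
translate([201, 715, 176]) cube([957, 249, 176]);
translate([201, 964, 352]) cube([957, 249, 176]);
translate([201, 1213, 528]) cube([957, 249, 176]);
translate([201, 1462, 704]) cube([957, 249, 176]);
translate([201, 1711, 880]) cube([957, 249, 176]);
translate([201, 1960, 1056]) cube([957, 249, 176]);
translate([201, 2209, 1232]) cube([957, 249, 176]);


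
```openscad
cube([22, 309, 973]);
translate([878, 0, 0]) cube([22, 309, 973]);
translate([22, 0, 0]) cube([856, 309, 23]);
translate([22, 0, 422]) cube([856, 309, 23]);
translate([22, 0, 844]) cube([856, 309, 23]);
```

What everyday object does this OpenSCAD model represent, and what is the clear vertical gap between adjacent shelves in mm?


A bookshelf. The clear shelf gap is 399 mm.

Two tall side panels with 3 horizontal boards between them — a bookshelf. The first two shelf undersides are at z = 0 and z = 422; with shelf thickness 23, the clear gap is 422 − 0 − 23 = 399 mm.


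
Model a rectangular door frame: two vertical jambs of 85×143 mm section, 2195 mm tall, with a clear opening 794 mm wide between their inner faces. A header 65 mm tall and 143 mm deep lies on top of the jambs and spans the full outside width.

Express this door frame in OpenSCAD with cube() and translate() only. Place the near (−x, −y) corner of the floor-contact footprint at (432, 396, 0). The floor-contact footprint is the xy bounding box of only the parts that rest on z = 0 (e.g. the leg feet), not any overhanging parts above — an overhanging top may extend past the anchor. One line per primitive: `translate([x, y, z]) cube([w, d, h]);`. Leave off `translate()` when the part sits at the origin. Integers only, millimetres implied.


translate([432, 396, 0]) cube([85, 143, 2195]);
translate([1311, 396, 0]) cube([85, 143, 2195]);
translate([432, 396, 2195]) cube([964, 143, 65]);


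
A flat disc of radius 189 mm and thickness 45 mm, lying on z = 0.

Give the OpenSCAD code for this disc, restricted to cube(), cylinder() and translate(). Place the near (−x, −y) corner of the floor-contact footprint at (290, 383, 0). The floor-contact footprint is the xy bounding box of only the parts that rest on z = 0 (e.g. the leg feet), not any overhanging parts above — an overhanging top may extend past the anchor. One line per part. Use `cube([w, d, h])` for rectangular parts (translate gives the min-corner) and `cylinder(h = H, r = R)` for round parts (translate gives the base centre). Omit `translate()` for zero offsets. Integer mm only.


translate([479, 572, 0]) cylinder(h = 45, r = 189);


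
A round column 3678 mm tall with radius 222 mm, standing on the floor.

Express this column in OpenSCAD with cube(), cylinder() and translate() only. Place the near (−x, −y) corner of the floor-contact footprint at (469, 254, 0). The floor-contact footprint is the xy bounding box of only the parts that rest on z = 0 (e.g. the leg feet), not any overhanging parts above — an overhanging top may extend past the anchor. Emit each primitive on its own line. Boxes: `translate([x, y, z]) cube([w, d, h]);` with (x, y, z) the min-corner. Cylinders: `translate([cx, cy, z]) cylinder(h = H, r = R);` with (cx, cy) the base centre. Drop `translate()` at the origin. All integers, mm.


translate([691, 476, 0]) cylinder(h = 3678, r = 222);


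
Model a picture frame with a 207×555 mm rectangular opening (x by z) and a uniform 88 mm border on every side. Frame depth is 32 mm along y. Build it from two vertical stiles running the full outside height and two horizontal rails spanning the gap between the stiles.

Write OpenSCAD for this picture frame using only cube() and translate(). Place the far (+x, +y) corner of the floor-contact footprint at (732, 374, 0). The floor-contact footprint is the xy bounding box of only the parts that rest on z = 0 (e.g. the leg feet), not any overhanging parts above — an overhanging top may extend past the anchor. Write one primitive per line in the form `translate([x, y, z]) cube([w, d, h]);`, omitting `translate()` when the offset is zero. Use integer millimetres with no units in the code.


translate([349, 342, 0]) cube([88, 32, 731]);
translate([644, 342, 0]) cube([88, 32, 731]);
translate([437, 342, 0]) cube([207, 32, 88]);
translate([437, 342, 643]) cube([207, 32, 88]);


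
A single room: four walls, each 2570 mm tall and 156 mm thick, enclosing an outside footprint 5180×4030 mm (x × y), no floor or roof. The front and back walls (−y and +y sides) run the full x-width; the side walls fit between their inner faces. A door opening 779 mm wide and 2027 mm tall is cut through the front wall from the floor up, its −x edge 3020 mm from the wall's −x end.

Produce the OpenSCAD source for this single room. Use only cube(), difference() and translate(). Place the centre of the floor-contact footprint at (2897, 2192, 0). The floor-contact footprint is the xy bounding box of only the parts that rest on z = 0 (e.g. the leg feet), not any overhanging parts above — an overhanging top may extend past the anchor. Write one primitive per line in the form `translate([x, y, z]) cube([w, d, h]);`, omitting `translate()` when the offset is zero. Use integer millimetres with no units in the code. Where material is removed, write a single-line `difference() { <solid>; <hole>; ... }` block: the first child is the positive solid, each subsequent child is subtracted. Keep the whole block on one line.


difference() { translate([307, 177, 0]) cube([5180, 156, 2570]); translate([3327, 177, 0]) cube([779, 156, 2027]); }
translate([307, 4051, 0]) cube([5180, 156, 2570]);
translate([307, 333, 0]) cube([156, 3718, 2570]);
translate([5331, 333, 0]) cube([156, 3718, 2570]);


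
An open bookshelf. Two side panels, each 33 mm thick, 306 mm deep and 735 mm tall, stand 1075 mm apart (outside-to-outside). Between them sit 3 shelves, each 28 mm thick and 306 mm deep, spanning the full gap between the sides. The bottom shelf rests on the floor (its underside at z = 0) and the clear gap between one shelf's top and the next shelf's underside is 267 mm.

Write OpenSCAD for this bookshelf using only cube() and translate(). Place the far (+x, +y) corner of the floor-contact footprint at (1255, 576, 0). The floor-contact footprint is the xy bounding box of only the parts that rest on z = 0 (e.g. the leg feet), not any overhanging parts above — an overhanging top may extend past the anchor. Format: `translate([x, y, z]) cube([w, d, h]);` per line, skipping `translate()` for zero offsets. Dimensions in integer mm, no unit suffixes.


translate([180, 270, 0]) cube([33, 306, 735]);
translate([1222, 270, 0]) cube([33, 306, 735]);
translate([213, 270, 0]) cube([1009, 306, 28]);
translate([213, 270, 295]) cube([1009, 306, 28]);
translate([213, 270, 590]) cube([1009, 306, 28]);


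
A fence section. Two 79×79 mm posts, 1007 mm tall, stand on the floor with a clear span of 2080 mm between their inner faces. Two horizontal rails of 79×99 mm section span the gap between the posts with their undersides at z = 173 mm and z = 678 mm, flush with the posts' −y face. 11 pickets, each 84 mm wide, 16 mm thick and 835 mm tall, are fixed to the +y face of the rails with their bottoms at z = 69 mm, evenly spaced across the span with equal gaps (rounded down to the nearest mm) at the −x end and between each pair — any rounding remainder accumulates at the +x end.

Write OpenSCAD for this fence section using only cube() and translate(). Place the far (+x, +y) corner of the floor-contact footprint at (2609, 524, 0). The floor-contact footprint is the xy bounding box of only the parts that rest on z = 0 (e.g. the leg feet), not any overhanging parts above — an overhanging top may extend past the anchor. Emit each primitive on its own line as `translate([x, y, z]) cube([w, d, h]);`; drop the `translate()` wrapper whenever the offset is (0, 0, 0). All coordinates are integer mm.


translate([371, 445, 0]) cube([79, 79, 1007]);
translate([2530, 445, 0]) cube([79, 79, 1007]);
translate([450, 445, 173]) cube([2080, 79, 99]);
translate([450, 445, 678]) cube([2080, 79, 99]);
translate([546, 524, 69]) cube([84, 16, 835]);
translate([726, 524, 69]) cube([84, 16, 835]);
translate([906, 524, 69]) cube([84, 16, 835]);
translate([1086, 524, 69]) cube([84, 16, 835]);
translate([1266, 524, 69]) cube([84, 16, 835]);
translate([1446, 524, 69]) cube([84, 16, 835]);
translate([1626, 524, 69]) cube([84, 16, 835]);
translate([1806, 524, 69]) cube([84, 16, 835]);
translate([1986, 524, 69]) cube([84, 16, 835]);
translate([2166, 524, 69]) cube([84, 16, 835]);
translate([2346, 524, 69]) cube([84, 16, 835]);


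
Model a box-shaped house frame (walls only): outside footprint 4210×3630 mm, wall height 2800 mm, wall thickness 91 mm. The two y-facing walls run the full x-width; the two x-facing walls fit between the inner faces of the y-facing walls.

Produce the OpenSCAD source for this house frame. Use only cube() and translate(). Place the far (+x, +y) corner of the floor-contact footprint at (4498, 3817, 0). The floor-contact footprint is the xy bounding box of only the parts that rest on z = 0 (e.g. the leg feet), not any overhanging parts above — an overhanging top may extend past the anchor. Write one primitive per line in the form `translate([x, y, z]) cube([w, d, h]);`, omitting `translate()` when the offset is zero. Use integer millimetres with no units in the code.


translate([288, 187, 0]) cube([4210, 91, 2800]);
translate([288, 3726, 0]) cube([4210, 91, 2800]);
translate([288, 278, 0]) cube([91, 3448, 2800]);
translate([4407, 278, 0]) cube([91, 3448, 2800]);


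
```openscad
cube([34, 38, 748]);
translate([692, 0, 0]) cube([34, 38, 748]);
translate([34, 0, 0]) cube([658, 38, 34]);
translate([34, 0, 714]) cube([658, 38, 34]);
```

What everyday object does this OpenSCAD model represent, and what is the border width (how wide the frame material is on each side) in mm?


A picture frame. The border width is 34 mm.

Four thin pieces enclosing a rectangular opening — a picture frame. The two full-height stiles are 748 mm tall; the top rail sits at z = 714 and is 34 mm tall, so the border above the opening is 748 − 714 = 34 mm, matching the stile x-width.
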